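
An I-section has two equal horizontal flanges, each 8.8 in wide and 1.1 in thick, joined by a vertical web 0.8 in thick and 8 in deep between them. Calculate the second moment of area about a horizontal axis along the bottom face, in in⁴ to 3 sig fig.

I_base ≈ 1110 in⁴

Treat the section as a set of non-overlapping primitives; coordinates are from the bounding-box lower-left.
Bottom flange: 8.8 × 1.1, A = 9.68 in², y = 0.55 in, Ī = 0.97607 in⁴.
Web: 0.8 × 8, A = 6.4 in², y = 5.1 in, Ī = 34.133 in⁴.
Top flange: 8.8 × 1.1, A = 9.68 in², y = 9.65 in, Ī = 0.97607 in⁴.
Transfer each piece to the base of the section using Ī + A·d² with d = y − 0:
  bottom flange: d = 0.55 in → contributes +3.9043 in⁴
  web: d = 5.1 in → contributes +200.6 in⁴
  top flange: d = 9.65 in → contributes +902.4 in⁴
Total I = 1106.9 in⁴.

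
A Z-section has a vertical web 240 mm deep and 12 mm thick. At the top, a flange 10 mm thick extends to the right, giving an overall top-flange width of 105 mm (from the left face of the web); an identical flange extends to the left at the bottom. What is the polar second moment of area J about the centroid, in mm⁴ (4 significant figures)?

J ≈ 4.494 × 10⁷ mm⁴

Decompose the section into non-overlapping parts with the origin at the bottom-left of its bounding rectangle.
Web: 12 × 240, A = 2 880 mm², y = 120 mm, Ī = 13 824 000 mm⁴.
Top flange (beyond web): 93 × 10, A = 930 mm², y = 235 mm, Ī = 7 750 mm⁴.
Bottom flange (beyond web): 93 × 10, A = 930 mm², y = 5 mm, Ī = 7 750 mm⁴.
Centroid: ȳ = ΣA·y / ΣA = 120 mm.
Transfer each piece to the centroidal x-axis using Ī + A·d² with d = y − 120:
  web: d = 0 mm → contributes +13 824 000 mm⁴
  top flange (beyond web): d = 115 mm → contributes +12 307 000 mm⁴
  bottom flange (beyond web): d = -115 mm → contributes +12 307 000 mm⁴
Total I = 38 438 000 mm⁴.
For the y-axis: x̄ = 99 mm.
Repeating about the centroidal y-axis gives I_y = 6 501 780 mm⁴.
Polar second moment: J = I_x + I_y = 44 939 780 mm⁴.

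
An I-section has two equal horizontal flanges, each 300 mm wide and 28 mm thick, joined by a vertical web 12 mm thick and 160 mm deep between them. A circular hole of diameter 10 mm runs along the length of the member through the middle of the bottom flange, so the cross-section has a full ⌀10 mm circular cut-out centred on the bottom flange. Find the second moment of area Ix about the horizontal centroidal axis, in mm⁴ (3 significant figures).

Ix ≈ 1.53 × 10⁸ mm⁴

Treat the section as a set of non-overlapping primitives; coordinates are from the bounding-box lower-left.
Bottom flange: 300 × 28, A = 8 400 mm², y = 14 mm, Ī = 548 800 mm⁴.
Web: 12 × 160, A = 1 920 mm², y = 108 mm, Ī = 4 096 000 mm⁴.
Top flange: 300 × 28, A = 8 400 mm², y = 202 mm, Ī = 548 800 mm⁴.
Hole (subtracted): ⌀10, A = 78.54 mm², y = 14 mm, Ī = 490.87 mm⁴.
Centroid: ȳ = ΣA·y / ΣA = 108.4 mm.
Transfer each piece to the horizontal centroidal axis using Ī + A·d² with d = y − 108.4:
  bottom flange: d = -94.396 mm → contributes +75 397 942 mm⁴
  web: d = -0.39604 mm → contributes +4 096 301 mm⁴
  top flange: d = 93.604 mm → contributes +74 147 093 mm⁴
  hole: d = -94.396 mm → contributes −700 329 mm⁴
Total I = 152 941 007 mm⁴.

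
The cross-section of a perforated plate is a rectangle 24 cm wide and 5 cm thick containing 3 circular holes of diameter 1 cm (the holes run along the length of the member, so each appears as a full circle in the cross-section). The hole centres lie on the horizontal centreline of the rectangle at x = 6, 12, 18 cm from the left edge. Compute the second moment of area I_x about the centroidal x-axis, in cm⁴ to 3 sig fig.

I_x ≈ 250 cm⁴

Break the section into simple shapes (no overlaps), measuring from the bottom-left corner of the bounding box.
Plate: 24 × 5, A = 120 cm², y = 2.5 cm, Ī = 250 cm⁴.
Hole 1 (subtracted): ⌀1, A = 0.7854 cm², y = 2.5 cm, Ī = 0.049087 cm⁴.
Hole 2 (subtracted): ⌀1, A = 0.7854 cm², y = 2.5 cm, Ī = 0.049087 cm⁴.
Hole 3 (subtracted): ⌀1, A = 0.7854 cm², y = 2.5 cm, Ī = 0.049087 cm⁴.
By symmetry the centroid is at mid-height, ȳ = 2.5 cm.
All pieces are centred on the centroidal x-axis, so I = ΣĪ (holes subtracted) = 249.85 cm⁴.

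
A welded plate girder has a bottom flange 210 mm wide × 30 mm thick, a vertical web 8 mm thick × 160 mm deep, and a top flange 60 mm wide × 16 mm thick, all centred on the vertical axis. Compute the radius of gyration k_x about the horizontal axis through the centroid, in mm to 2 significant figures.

Break the section into simple shapes (no overlaps), measuring from the bottom-left corner of the bounding box.
Bottom plate: 210 × 30, A = 6 300 mm², y = 15 mm, Ī = 472 500 mm⁴.
Web plate: 8 × 160, A = 1 280 mm², y = 110 mm, Ī = 2 730 667 mm⁴.
Top plate: 60 × 16, A = 960 mm², y = 198 mm, Ī = 20 480 mm⁴.
Centroid: ȳ = ΣA·y / ΣA = 49.81 mm.
Transfer each piece to the horizontal axis through the centroid using Ī + A·d² with d = y − 49.81:
  bottom plate: d = -34.81 mm → contributes +8 106 571 mm⁴
  web plate: d = 60.19 mm → contributes +7 367 850 mm⁴
  top plate: d = 148.2 mm → contributes +21 102 258 mm⁴
Total I = 36 576 679 mm⁴.
Radius of gyration: k = √(I/A) = √(36 576 679 / 8 540) = 65.44 mm.

k_x ≈ 65 mm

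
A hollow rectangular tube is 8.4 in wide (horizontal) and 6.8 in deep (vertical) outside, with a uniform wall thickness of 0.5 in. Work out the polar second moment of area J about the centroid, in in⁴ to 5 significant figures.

Break the section into simple shapes (no overlaps), measuring from the bottom-left corner of the bounding box.
Outer rectangle: 8.4 × 6.8, A = 57.12 in², y = 3.4 in, Ī = 220.1024 in⁴.
Inner void (subtracted): 7.4 × 5.8, A = 42.92 in², y = 3.4 in, Ī = 120.3191 in⁴.
By symmetry the centroid is at mid-height, ȳ = 3.4 in.
All pieces are centred on the centroidal x-axis, so I = ΣĪ (holes subtracted) = 99.78333 in⁴.
Repeating about the centroidal y-axis gives I_y = 140.0073 in⁴.
Polar second moment: J = I_x + I_y = 239.7907 in⁴.

J ≈ 239.79 in⁴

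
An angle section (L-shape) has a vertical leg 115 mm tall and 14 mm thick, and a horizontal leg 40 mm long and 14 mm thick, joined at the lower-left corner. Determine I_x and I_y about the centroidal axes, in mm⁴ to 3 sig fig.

I_x ≈ 2.54 × 10⁶ mm⁴, I_y ≈ 1.66 × 10⁵ mm⁴

Treat the section as a set of non-overlapping primitives; coordinates are from the bounding-box lower-left.
Vertical leg: 14 × 115, A = 1 610 mm², y = 57.5 mm, Ī = 1 774 354 mm⁴.
Horizontal leg (remainder): 26 × 14, A = 364 mm², y = 7 mm, Ī = 5945.3 mm⁴.
Centroid: ȳ = ΣA·y / ΣA = 48.188 mm.
Transfer each piece to the centroidal x-axis using Ī + A·d² with d = y − 48.188:
  vertical leg: d = 9.3121 mm → contributes +1 913 964 mm⁴
  horizontal leg (remainder): d = -41.188 mm → contributes +623 452 mm⁴
Total I = 2 537 416 mm⁴.
For the y-axis: x̄ = 10.688 mm.
Repeating about the centroidal y-axis gives I_y = 165 554 mm⁴.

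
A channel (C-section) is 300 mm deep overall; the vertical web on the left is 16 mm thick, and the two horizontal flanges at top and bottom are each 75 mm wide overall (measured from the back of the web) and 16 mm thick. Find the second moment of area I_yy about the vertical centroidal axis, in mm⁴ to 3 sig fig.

I_yy ≈ 2.56 × 10⁶ mm⁴

Break the section into simple shapes (no overlaps), measuring from the bottom-left corner of the bounding box.
Web: 16 × 300, A = 4 800 mm², x = 8 mm, Ī = 102 400 mm⁴.
Top flange (beyond web): 59 × 16, A = 944 mm², x = 45.5 mm, Ī = 273 839 mm⁴.
Bottom flange (beyond web): 59 × 16, A = 944 mm², x = 45.5 mm, Ī = 273 839 mm⁴.
Centroid: x̄ = ΣA·x / ΣA = 18.586 mm.
Transfer each piece to the vertical centroidal axis using Ī + A·d² with d = x − 18.586:
  web: d = -10.586 mm → contributes +640 317 mm⁴
  top flange (beyond web): d = 26.914 mm → contributes +957 631 mm⁴
  bottom flange (beyond web): d = 26.914 mm → contributes +957 631 mm⁴
Total I = 2 555 580 mm⁴.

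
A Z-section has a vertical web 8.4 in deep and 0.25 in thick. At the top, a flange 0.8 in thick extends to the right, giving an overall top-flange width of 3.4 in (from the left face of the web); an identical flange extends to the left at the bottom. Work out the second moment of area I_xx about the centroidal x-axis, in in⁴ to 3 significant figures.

I_xx ≈ 85.4 in⁴

Split into non-overlapping primitives; take the origin at the lower-left of the bounding box.
Web: 0.25 × 8.4, A = 2.1 in², y = 4.2 in, Ī = 12.348 in⁴.
Top flange (beyond web): 3.15 × 0.8, A = 2.52 in², y = 8 in, Ī = 0.1344 in⁴.
Bottom flange (beyond web): 3.15 × 0.8, A = 2.52 in², y = 0.4 in, Ī = 0.1344 in⁴.
Centroid: ȳ = ΣA·y / ΣA = 4.2 in.
Transfer each piece to the centroidal x-axis using Ī + A·d² with d = y − 4.2:
  web: d = 0 in → contributes +12.348 in⁴
  top flange (beyond web): d = 3.8 in → contributes +36.523 in⁴
  bottom flange (beyond web): d = -3.8 in → contributes +36.523 in⁴
Total I = 85.394 in⁴.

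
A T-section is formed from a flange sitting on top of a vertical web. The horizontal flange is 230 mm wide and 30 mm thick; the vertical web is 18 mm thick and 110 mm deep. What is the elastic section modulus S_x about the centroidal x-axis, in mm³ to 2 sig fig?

S_x ≈ 9.2 × 10⁴ mm³

Split into non-overlapping primitives; take the origin at the lower-left of the bounding box.
Flange: 230 × 30, A = 6 900 mm², y = 125 mm, Ī = 517 500 mm⁴.
Web: 18 × 110, A = 1 980 mm², y = 55 mm, Ī = 1 996 500 mm⁴.
Centroid: ȳ = ΣA·y / ΣA = 109.4 mm.
Transfer each piece to the centroidal x-axis using Ī + A·d² with d = y − 109.4:
  flange: d = 15.61 mm → contributes +2 198 430 mm⁴
  web: d = -54.39 mm → contributes +7 854 286 mm⁴
Total I = 10 052 716 mm⁴.
Extreme fibre distance c = 109.4 mm; S = I/c = 91 896 mm³.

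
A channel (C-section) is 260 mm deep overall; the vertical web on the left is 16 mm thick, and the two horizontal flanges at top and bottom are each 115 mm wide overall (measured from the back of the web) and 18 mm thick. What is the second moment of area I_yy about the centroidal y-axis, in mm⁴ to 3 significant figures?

I_yy ≈ 9.35 × 10⁶ mm⁴

Treat the section as a set of non-overlapping primitives; coordinates are from the bounding-box lower-left.
Web: 16 × 260, A = 4 160 mm², x = 8 mm, Ī = 88 747 mm⁴.
Top flange (beyond web): 99 × 18, A = 1 782 mm², x = 65.5 mm, Ī = 1 455 449 mm⁴.
Bottom flange (beyond web): 99 × 18, A = 1 782 mm², x = 65.5 mm, Ī = 1 455 449 mm⁴.
Centroid: x̄ = ΣA·x / ΣA = 34.532 mm.
Transfer each piece to the centroidal y-axis using Ī + A·d² with d = x − 34.532:
  web: d = -26.532 mm → contributes +3 017 076 mm⁴
  top flange (beyond web): d = 30.968 mm → contributes +3 164 462 mm⁴
  bottom flange (beyond web): d = 30.968 mm → contributes +3 164 462 mm⁴
Total I = 9 346 000 mm⁴.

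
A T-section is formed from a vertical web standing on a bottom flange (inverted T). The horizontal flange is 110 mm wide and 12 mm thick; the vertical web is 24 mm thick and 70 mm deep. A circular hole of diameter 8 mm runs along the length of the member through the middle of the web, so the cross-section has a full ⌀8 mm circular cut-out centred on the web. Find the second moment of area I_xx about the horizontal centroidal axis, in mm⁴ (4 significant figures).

I_xx ≈ 1.928 × 10⁶ mm⁴

Split into non-overlapping primitives; take the origin at the lower-left of the bounding box.
Flange: 110 × 12, A = 1 320 mm², y = 6 mm, Ī = 15 840 mm⁴.
Web: 24 × 70, A = 1 680 mm², y = 47 mm, Ī = 686 000 mm⁴.
Hole (subtracted): ⌀8, A = 50.2655 mm², y = 47 mm, Ī = 201.062 mm⁴.
Centroid: ȳ = ΣA·y / ΣA = 28.6526 mm.
Transfer each piece to the horizontal centroidal axis using Ī + A·d² with d = y − 28.6526:
  flange: d = -22.6526 mm → contributes +693 184 mm⁴
  web: d = 18.3474 mm → contributes +1 251 534 mm⁴
  hole: d = 18.3474 mm → contributes −17121.8 mm⁴
Total I = 1 927 597 mm⁴.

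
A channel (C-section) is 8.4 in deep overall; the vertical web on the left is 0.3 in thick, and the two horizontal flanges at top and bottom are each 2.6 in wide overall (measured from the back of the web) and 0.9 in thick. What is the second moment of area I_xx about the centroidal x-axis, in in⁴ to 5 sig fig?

Decompose the section into non-overlapping parts with the origin at the bottom-left of its bounding rectangle.
Web: 0.3 × 8.4, A = 2.52 in², y = 4.2 in, Ī = 14.8176 in⁴.
Top flange (beyond web): 2.3 × 0.9, A = 2.07 in², y = 7.95 in, Ī = 0.139725 in⁴.
Bottom flange (beyond web): 2.3 × 0.9, A = 2.07 in², y = 0.45 in, Ī = 0.139725 in⁴.
By symmetry the centroid is at mid-height, ȳ = 4.2 in.
Transfer each piece to the centroidal x-axis using Ī + A·d² with d = y − 4.2:
  web: d = 0 in → contributes +14.8176 in⁴
  top flange (beyond web): d = 3.75 in → contributes +29.2491 in⁴
  bottom flange (beyond web): d = -3.75 in → contributes +29.2491 in⁴
Total I = 73.3158 in⁴.

I_xx ≈ 73.316 in⁴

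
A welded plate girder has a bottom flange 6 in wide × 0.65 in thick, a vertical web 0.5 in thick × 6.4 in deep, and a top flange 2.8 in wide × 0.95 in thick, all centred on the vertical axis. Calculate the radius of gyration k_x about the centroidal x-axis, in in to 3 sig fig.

Treat the section as a set of non-overlapping primitives; coordinates are from the bounding-box lower-left.
Bottom plate: 6 × 0.65, A = 3.9 in², y = 0.325 in, Ī = 0.13731 in⁴.
Web plate: 0.5 × 6.4, A = 3.2 in², y = 3.85 in, Ī = 10.923 in⁴.
Top plate: 2.8 × 0.95, A = 2.66 in², y = 7.525 in, Ī = 0.20005 in⁴.
Centroid: ȳ = ΣA·y / ΣA = 3.443 in.
Transfer each piece to the centroidal x-axis using Ī + A·d² with d = y − 3.443:
  bottom plate: d = -3.118 in → contributes +38.054 in⁴
  web plate: d = 0.40697 in → contributes +11.453 in⁴
  top plate: d = 4.082 in → contributes +44.522 in⁴
Total I = 94.028 in⁴.
Radius of gyration: k = √(I/A) = √(94.028 / 9.76) = 3.1039 in.

k_x ≈ 3.10 in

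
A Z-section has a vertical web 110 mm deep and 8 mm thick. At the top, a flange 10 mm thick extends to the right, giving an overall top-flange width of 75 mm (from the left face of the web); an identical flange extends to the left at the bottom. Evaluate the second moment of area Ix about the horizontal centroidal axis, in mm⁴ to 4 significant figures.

Ix ≈ 4.249 × 10⁶ mm⁴

Split into non-overlapping primitives; take the origin at the lower-left of the bounding box.
Web: 8 × 110, A = 880 mm², y = 55 mm, Ī = 887 333 mm⁴.
Top flange (beyond web): 67 × 10, A = 670 mm², y = 105 mm, Ī = 5583.33 mm⁴.
Bottom flange (beyond web): 67 × 10, A = 670 mm², y = 5 mm, Ī = 5583.33 mm⁴.
Centroid: ȳ = ΣA·y / ΣA = 55 mm.
Transfer each piece to the horizontal centroidal axis using Ī + A·d² with d = y − 55:
  web: d = 0 mm → contributes +887 333 mm⁴
  top flange (beyond web): d = 50 mm → contributes +1 680 583 mm⁴
  bottom flange (beyond web): d = -50 mm → contributes +1 680 583 mm⁴
Total I = 4 248 500 mm⁴.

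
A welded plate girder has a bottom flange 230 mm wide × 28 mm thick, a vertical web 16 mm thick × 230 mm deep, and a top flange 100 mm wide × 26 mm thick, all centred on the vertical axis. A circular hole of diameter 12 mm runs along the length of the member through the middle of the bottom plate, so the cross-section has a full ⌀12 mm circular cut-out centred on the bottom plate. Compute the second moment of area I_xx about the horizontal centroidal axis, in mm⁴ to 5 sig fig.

I_xx ≈ 1.4614 × 10⁸ mm⁴

Decompose the section into non-overlapping parts with the origin at the bottom-left of its bounding rectangle.
Bottom plate: 230 × 28, A = 6 440 mm², y = 14 mm, Ī = 420746.7 mm⁴.
Web plate: 16 × 230, A = 3 680 mm², y = 143 mm, Ī = 16 222 667 mm⁴.
Top plate: 100 × 26, A = 2 600 mm², y = 271 mm, Ī = 146466.7 mm⁴.
Hole (subtracted): ⌀12, A = 113.0973 mm², y = 14 mm, Ī = 1017.876 mm⁴.
Centroid: ȳ = ΣA·y / ΣA = 104.6583 mm.
Transfer each piece to the horizontal centroidal axis using Ī + A·d² with d = y − 104.6583:
  bottom plate: d = -90.65827 mm → contributes +53 350 605 mm⁴
  web plate: d = 38.34173 mm → contributes +21 632 591 mm⁴
  top plate: d = 166.3417 mm → contributes +72 087 351 mm⁴
  hole: d = -90.65827 mm → contributes −930556.1 mm⁴
Total I = 146 139 991 mm⁴.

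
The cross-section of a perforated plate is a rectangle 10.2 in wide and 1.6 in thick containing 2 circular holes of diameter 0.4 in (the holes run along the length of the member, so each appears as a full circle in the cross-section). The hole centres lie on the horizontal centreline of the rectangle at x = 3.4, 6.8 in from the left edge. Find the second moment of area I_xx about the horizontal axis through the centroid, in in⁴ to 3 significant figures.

I_xx ≈ 3.48 in⁴

Decompose the section into non-overlapping parts with the origin at the bottom-left of its bounding rectangle.
Plate: 10.2 × 1.6, A = 16.32 in², y = 0.8 in, Ī = 3.4816 in⁴.
Hole 1 (subtracted): ⌀0.4, A = 0.12566 in², y = 0.8 in, Ī = 0.0012566 in⁴.
Hole 2 (subtracted): ⌀0.4, A = 0.12566 in², y = 0.8 in, Ī = 0.0012566 in⁴.
By symmetry the centroid is at mid-height, ȳ = 0.8 in.
All pieces are centred on the horizontal axis through the centroid, so I = ΣĪ (holes subtracted) = 3.4791 in⁴.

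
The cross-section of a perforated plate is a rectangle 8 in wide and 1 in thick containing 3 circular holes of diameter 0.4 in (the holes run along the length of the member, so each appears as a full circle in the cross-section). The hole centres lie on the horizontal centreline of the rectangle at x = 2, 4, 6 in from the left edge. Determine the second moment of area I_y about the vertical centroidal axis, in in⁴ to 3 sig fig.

I_y ≈ 41.7 in⁴

Treat the section as a set of non-overlapping primitives; coordinates are from the bounding-box lower-left.
Plate: 8 × 1, A = 8 in², x = 4 in, Ī = 42.667 in⁴.
Hole 1 (subtracted): ⌀0.4, A = 0.12566 in², x = 2 in, Ī = 0.0012566 in⁴.
Hole 2 (subtracted): ⌀0.4, A = 0.12566 in², x = 4 in, Ī = 0.0012566 in⁴.
Hole 3 (subtracted): ⌀0.4, A = 0.12566 in², x = 6 in, Ī = 0.0012566 in⁴.
By symmetry the centroid is at mid-width, x̄ = 4 in.
Transfer each piece to the vertical centroidal axis using Ī + A·d² with d = x − 4:
  plate: d = 0 in → contributes +42.667 in⁴
  hole 1: d = -2 in → contributes −0.50391 in⁴
  hole 2: d = 0 in → contributes −0.0012566 in⁴
  hole 3: d = 2 in → contributes −0.50391 in⁴
Total I = 41.658 in⁴.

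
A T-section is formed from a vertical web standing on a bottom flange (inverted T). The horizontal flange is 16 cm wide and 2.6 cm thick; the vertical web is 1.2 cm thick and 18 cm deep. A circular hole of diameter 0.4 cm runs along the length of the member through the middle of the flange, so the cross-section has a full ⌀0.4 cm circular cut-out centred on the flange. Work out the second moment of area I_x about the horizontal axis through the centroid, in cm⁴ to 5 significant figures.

I_x ≈ 2113.4 cm⁴

Treat the section as a set of non-overlapping primitives; coordinates are from the bounding-box lower-left.
Flange: 16 × 2.6, A = 41.6 cm², y = 1.3 cm, Ī = 23.43467 cm⁴.
Web: 1.2 × 18, A = 21.6 cm², y = 11.6 cm, Ī = 583.2 cm⁴.
Hole (subtracted): ⌀0.4, A = 0.1256637 cm², y = 1.3 cm, Ī = 0.001256637 cm⁴.
Centroid: ȳ = ΣA·y / ΣA = 4.827267 cm.
Transfer each piece to the horizontal axis through the centroid using Ī + A·d² with d = y − 4.827267:
  flange: d = -3.527267 cm → contributes +541.0056 cm⁴
  web: d = 6.772733 cm → contributes +1573.99 cm⁴
  hole: d = -3.527267 cm → contributes −1.564715 cm⁴
Total I = 2113.431 cm⁴.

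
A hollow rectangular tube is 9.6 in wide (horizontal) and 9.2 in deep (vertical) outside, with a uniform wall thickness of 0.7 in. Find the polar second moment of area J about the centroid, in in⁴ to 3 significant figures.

J ≈ 619 in⁴

Split into non-overlapping primitives; take the origin at the lower-left of the bounding box.
Outer rectangle: 9.6 × 9.2, A = 88.32 in², y = 4.6 in, Ī = 622.95 in⁴.
Inner void (subtracted): 8.2 × 7.8, A = 63.96 in², y = 4.6 in, Ī = 324.28 in⁴.
By symmetry the centroid is at mid-height, ȳ = 4.6 in.
All pieces are centred on the centroidal x-axis, so I = ΣĪ (holes subtracted) = 298.67 in⁴.
Repeating about the centroidal y-axis gives I_y = 319.91 in⁴.
Polar second moment: J = I_x + I_y = 618.58 in⁴.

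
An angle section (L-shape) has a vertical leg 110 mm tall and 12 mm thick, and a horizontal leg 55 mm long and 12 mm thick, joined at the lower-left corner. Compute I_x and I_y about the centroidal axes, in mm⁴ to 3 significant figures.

Split into non-overlapping primitives; take the origin at the lower-left of the bounding box.
Vertical leg: 12 × 110, A = 1 320 mm², y = 55 mm, Ī = 1 331 000 mm⁴.
Horizontal leg (remainder): 43 × 12, A = 516 mm², y = 6 mm, Ī = 6 192 mm⁴.
Centroid: ȳ = ΣA·y / ΣA = 41.229 mm.
Transfer each piece to the centroidal x-axis using Ī + A·d² with d = y − 41.229:
  vertical leg: d = 13.771 mm → contributes +1 581 334 mm⁴
  horizontal leg (remainder): d = -35.229 mm → contributes +646 582 mm⁴
Total I = 2 227 916 mm⁴.
For the y-axis: x̄ = 13.729 mm.
Repeating about the centroidal y-axis gives I_y = 375 901 mm⁴.

I_x ≈ 2.23 × 10⁶ mm⁴, I_y ≈ 3.76 × 10⁵ mm⁴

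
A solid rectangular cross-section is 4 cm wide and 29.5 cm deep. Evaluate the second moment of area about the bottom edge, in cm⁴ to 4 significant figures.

I_base ≈ 3.423 × 10⁴ cm⁴

The section: 4 × 29.5, A = 118 cm², y = 14.75 cm, Ī = 8557.46 cm⁴.
Transfer it to the bottom edge using Ī + A·d² with d = y − 0:
  the section: d = 14.75 cm → contributes +34229.8 cm⁴
Total I = 34229.8 cm⁴.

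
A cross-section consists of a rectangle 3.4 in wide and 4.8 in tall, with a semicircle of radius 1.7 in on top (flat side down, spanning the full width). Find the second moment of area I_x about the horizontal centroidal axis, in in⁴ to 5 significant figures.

I_x ≈ 66.858 in⁴

Decompose the section into non-overlapping parts with the origin at the bottom-left of its bounding rectangle.
Rectangular body: 3.4 × 4.8, A = 16.32 in², y = 2.4 in, Ī = 31.3344 in⁴.
Semicircular cap: semicircle r = 1.7, A = 4.539601 in², y = 5.521502 in, Ī = 0.9167011 in⁴.
Centroid: ȳ = ΣA·y / ΣA = 3.079322 in.
Transfer each piece to the horizontal centroidal axis using Ī + A·d² with d = y − 3.079322:
  rectangular body: d = -0.6793215 in → contributes +38.86572 in⁴
  semicircular cap: d = 2.442181 in → contributes +27.99201 in⁴
Total I = 66.85772 in⁴.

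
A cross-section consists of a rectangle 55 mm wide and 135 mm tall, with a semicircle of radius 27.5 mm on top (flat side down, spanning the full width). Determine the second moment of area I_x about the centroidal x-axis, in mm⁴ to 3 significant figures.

Decompose the section into non-overlapping parts with the origin at the bottom-left of its bounding rectangle.
Rectangular body: 55 × 135, A = 7 425 mm², y = 67.5 mm, Ī = 11 276 719 mm⁴.
Semicircular cap: semicircle r = 27.5, A = 1187.9 mm², y = 146.67 mm, Ī = 62 772 mm⁴.
Centroid: ȳ = ΣA·y / ΣA = 78.42 mm.
Transfer each piece to the centroidal x-axis using Ī + A·d² with d = y − 78.42:
  rectangular body: d = -10.92 mm → contributes +12 162 044 mm⁴
  semicircular cap: d = 68.252 mm → contributes +5 596 453 mm⁴
Total I = 17 758 497 mm⁴.

I_x ≈ 1.78 × 10⁷ mm⁴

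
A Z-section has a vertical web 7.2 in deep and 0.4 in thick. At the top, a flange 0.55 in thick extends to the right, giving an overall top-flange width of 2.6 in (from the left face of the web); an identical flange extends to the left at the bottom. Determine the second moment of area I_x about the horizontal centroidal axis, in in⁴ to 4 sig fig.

I_x ≈ 39.26 in⁴

Split into non-overlapping primitives; take the origin at the lower-left of the bounding box.
Web: 0.4 × 7.2, A = 2.88 in², y = 3.6 in, Ī = 12.4416 in⁴.
Top flange (beyond web): 2.2 × 0.55, A = 1.21 in², y = 6.925 in, Ī = 0.0305021 in⁴.
Bottom flange (beyond web): 2.2 × 0.55, A = 1.21 in², y = 0.275 in, Ī = 0.0305021 in⁴.
Centroid: ȳ = ΣA·y / ΣA = 3.6 in.
Transfer each piece to the horizontal centroidal axis using Ī + A·d² with d = y − 3.6:
  web: d = 0 in → contributes +12.4416 in⁴
  top flange (beyond web): d = 3.325 in → contributes +13.4078 in⁴
  bottom flange (beyond web): d = -3.325 in → contributes +13.4078 in⁴
Total I = 39.2572 in⁴.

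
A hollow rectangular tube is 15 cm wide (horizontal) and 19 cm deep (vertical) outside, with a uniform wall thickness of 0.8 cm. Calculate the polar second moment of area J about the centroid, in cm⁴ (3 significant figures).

J ≈ 4550 cm⁴

Break the section into simple shapes (no overlaps), measuring from the bottom-left corner of the bounding box.
Outer rectangle: 15 × 19, A = 285 cm², y = 9.5 cm, Ī = 8573.8 cm⁴.
Inner void (subtracted): 13.4 × 17.4, A = 233.16 cm², y = 9.5 cm, Ī = 5882.6 cm⁴.
By symmetry the centroid is at mid-height, ȳ = 9.5 cm.
All pieces are centred on the centroidal x-axis, so I = ΣĪ (holes subtracted) = 2691.1 cm⁴.
Repeating about the centroidal y-axis gives I_y = 1854.9 cm⁴.
Polar second moment: J = I_x + I_y = 4 546 cm⁴.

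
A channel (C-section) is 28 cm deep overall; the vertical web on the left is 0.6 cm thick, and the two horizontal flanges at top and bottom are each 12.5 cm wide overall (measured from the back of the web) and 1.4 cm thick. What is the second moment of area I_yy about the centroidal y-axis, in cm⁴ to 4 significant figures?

I_yy ≈ 830.0 cm⁴

Break the section into simple shapes (no overlaps), measuring from the bottom-left corner of the bounding box.
Web: 0.6 × 28, A = 16.8 cm², x = 0.3 cm, Ī = 0.504 cm⁴.
Top flange (beyond web): 11.9 × 1.4, A = 16.66 cm², x = 6.55 cm, Ī = 196.602 cm⁴.
Bottom flange (beyond web): 11.9 × 1.4, A = 16.66 cm², x = 6.55 cm, Ī = 196.602 cm⁴.
Centroid: x̄ = ΣA·x / ΣA = 4.45503 cm.
Transfer each piece to the centroidal y-axis using Ī + A·d² with d = x − 4.45503:
  web: d = -4.15503 cm → contributes +290.544 cm⁴
  top flange (beyond web): d = 2.09497 cm → contributes +269.721 cm⁴
  bottom flange (beyond web): d = 2.09497 cm → contributes +269.721 cm⁴
Total I = 829.986 cm⁴.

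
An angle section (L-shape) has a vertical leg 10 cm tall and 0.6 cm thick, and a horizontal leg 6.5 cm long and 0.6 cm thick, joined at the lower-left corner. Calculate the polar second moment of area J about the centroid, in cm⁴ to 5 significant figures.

Split into non-overlapping primitives; take the origin at the lower-left of the bounding box.
Vertical leg: 0.6 × 10, A = 6 cm², y = 5 cm, Ī = 50 cm⁴.
Horizontal leg (remainder): 5.9 × 0.6, A = 3.54 cm², y = 0.3 cm, Ī = 0.1062 cm⁴.
Centroid: ȳ = ΣA·y / ΣA = 3.255975 cm.
Transfer each piece to the centroidal x-axis using Ī + A·d² with d = y − 3.255975:
  vertical leg: d = 1.744025 cm → contributes +68.24974 cm⁴
  horizontal leg (remainder): d = -2.955975 cm → contributes +31.03797 cm⁴
Total I = 99.28771 cm⁴.
For the y-axis: x̄ = 1.505975 cm.
Repeating about the centroidal y-axis gives I_y = 33.96546 cm⁴.
Polar second moment: J = I_x + I_y = 133.2532 cm⁴.

J ≈ 133.25 cm⁴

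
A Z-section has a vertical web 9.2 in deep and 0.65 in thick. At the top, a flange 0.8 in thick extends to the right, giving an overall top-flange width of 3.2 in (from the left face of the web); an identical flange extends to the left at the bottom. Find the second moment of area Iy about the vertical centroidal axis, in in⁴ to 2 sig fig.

Treat the section as a set of non-overlapping primitives; coordinates are from the bounding-box lower-left.
Web: 0.65 × 9.2, A = 5.98 in², x = 2.875 in, Ī = 0.2105 in⁴.
Top flange (beyond web): 2.55 × 0.8, A = 2.04 in², x = 4.475 in, Ī = 1.105 in⁴.
Bottom flange (beyond web): 2.55 × 0.8, A = 2.04 in², x = 1.275 in, Ī = 1.105 in⁴.
Centroid: x̄ = ΣA·x / ΣA = 2.875 in.
Transfer each piece to the vertical centroidal axis using Ī + A·d² with d = x − 2.875:
  web: d = 0 in → contributes +0.2105 in⁴
  top flange (beyond web): d = 1.6 in → contributes +6.328 in⁴
  bottom flange (beyond web): d = -1.6 in → contributes +6.328 in⁴
Total I = 12.87 in⁴.

Iy ≈ 13 in⁴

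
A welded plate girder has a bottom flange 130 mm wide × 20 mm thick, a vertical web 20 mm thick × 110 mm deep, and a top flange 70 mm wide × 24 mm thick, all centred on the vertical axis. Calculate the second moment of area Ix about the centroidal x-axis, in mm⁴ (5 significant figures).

Split into non-overlapping primitives; take the origin at the lower-left of the bounding box.
Bottom plate: 130 × 20, A = 2 600 mm², y = 10 mm, Ī = 86666.67 mm⁴.
Web plate: 20 × 110, A = 2 200 mm², y = 75 mm, Ī = 2 218 333 mm⁴.
Top plate: 70 × 24, A = 1 680 mm², y = 142 mm, Ī = 80 640 mm⁴.
Centroid: ȳ = ΣA·y / ΣA = 66.29012 mm.
Transfer each piece to the centroidal x-axis using Ī + A·d² with d = y − 66.29012:
  bottom plate: d = -56.29012 mm → contributes +8 324 969 mm⁴
  web plate: d = 8.709877 mm → contributes +2 385 230 mm⁴
  top plate: d = 75.70988 mm → contributes +9 710 375 mm⁴
Total I = 20 420 575 mm⁴.

Ix ≈ 2.0421 × 10⁷ mm⁴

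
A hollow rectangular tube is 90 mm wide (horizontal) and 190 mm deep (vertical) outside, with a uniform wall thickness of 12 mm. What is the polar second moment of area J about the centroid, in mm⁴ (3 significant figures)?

J ≈ 3.38 × 10⁷ mm⁴

Split into non-overlapping primitives; take the origin at the lower-left of the bounding box.
Outer rectangle: 90 × 190, A = 17 100 mm², y = 95 mm, Ī = 51 442 500 mm⁴.
Inner void (subtracted): 66 × 166, A = 10 956 mm², y = 95 mm, Ī = 25 158 628 mm⁴.
By symmetry the centroid is at mid-height, ȳ = 95 mm.
All pieces are centred on the centroidal x-axis, so I = ΣĪ (holes subtracted) = 26 283 872 mm⁴.
Repeating about the centroidal y-axis gives I_y = 7 565 472 mm⁴.
Polar second moment: J = I_x + I_y = 33 849 344 mm⁴.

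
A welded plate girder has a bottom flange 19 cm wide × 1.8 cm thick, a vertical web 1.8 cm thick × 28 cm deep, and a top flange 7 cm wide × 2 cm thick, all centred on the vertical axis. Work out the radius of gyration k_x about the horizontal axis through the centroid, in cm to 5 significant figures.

Treat the section as a set of non-overlapping primitives; coordinates are from the bounding-box lower-left.
Bottom plate: 19 × 1.8, A = 34.2 cm², y = 0.9 cm, Ī = 9.234 cm⁴.
Web plate: 1.8 × 28, A = 50.4 cm², y = 15.8 cm, Ī = 3292.8 cm⁴.
Top plate: 7 × 2, A = 14 cm², y = 30.8 cm, Ī = 4.666667 cm⁴.
Centroid: ȳ = ΣA·y / ΣA = 12.76166 cm.
Transfer each piece to the horizontal axis through the centroid using Ī + A·d² with d = y − 12.76166:
  bottom plate: d = -11.86166 cm → contributes +4821.142 cm⁴
  web plate: d = 3.038337 cm → contributes +3758.067 cm⁴
  top plate: d = 18.03834 cm → contributes +4560.009 cm⁴
Total I = 13139.22 cm⁴.
Radius of gyration: k = √(I/A) = √(13139.22 / 98.6) = 11.54373 cm.

k_x ≈ 11.544 cm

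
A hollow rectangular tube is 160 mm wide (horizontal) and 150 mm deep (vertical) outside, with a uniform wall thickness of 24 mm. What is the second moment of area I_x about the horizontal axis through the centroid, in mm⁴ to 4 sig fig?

I_x ≈ 3.510 × 10⁷ mm⁴

Decompose the section into non-overlapping parts with the origin at the bottom-left of its bounding rectangle.
Outer rectangle: 160 × 150, A = 24 000 mm², y = 75 mm, Ī = 45 000 000 mm⁴.
Inner void (subtracted): 112 × 102, A = 11 424 mm², y = 75 mm, Ī = 9 904 608 mm⁴.
By symmetry the centroid is at mid-height, ȳ = 75 mm.
All pieces are centred on the horizontal axis through the centroid, so I = ΣĪ (holes subtracted) = 35 095 392 mm⁴.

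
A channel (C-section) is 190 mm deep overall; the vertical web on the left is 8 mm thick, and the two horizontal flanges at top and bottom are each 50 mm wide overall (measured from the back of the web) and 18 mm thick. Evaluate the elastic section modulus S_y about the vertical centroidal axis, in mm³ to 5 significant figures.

S_y ≈ 2.0998 × 10⁴ mm³

Treat the section as a set of non-overlapping primitives; coordinates are from the bounding-box lower-left.
Web: 8 × 190, A = 1 520 mm², x = 4 mm, Ī = 8106.667 mm⁴.
Top flange (beyond web): 42 × 18, A = 756 mm², x = 29 mm, Ī = 111 132 mm⁴.
Bottom flange (beyond web): 42 × 18, A = 756 mm², x = 29 mm, Ī = 111 132 mm⁴.
Centroid: x̄ = ΣA·x / ΣA = 16.46702 mm.
Transfer each piece to the vertical centroidal axis using Ī + A·d² with d = x − 16.46702:
  web: d = -12.46702 mm → contributes +244 355 mm⁴
  top flange (beyond web): d = 12.53298 mm → contributes +229881.2 mm⁴
  bottom flange (beyond web): d = 12.53298 mm → contributes +229881.2 mm⁴
Total I = 704117.4 mm⁴.
Extreme fibre distance c = 33.53298 mm; S = I/c = 20997.76 mm³.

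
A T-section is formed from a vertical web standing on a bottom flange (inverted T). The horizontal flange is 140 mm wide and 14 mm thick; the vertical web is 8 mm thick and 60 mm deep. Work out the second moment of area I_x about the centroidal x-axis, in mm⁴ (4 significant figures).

Decompose the section into non-overlapping parts with the origin at the bottom-left of its bounding rectangle.
Flange: 140 × 14, A = 1 960 mm², y = 7 mm, Ī = 32013.3 mm⁴.
Web: 8 × 60, A = 480 mm², y = 44 mm, Ī = 144 000 mm⁴.
Centroid: ȳ = ΣA·y / ΣA = 14.2787 mm.
Transfer each piece to the centroidal x-axis using Ī + A·d² with d = y − 14.2787:
  flange: d = -7.27869 mm → contributes +135 853 mm⁴
  web: d = 29.7213 mm → contributes +568 011 mm⁴
Total I = 703 864 mm⁴.

I_x ≈ 7.039 × 10⁵ mm⁴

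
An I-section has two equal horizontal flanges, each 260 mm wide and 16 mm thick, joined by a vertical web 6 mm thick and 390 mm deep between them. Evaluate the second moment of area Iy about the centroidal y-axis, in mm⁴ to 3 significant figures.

Iy ≈ 4.69 × 10⁷ mm⁴

Split into non-overlapping primitives; take the origin at the lower-left of the bounding box.
Bottom flange: 260 × 16, A = 4 160 mm², x = 130 mm, Ī = 23 434 667 mm⁴.
Web: 6 × 390, A = 2 340 mm², x = 130 mm, Ī = 7 020 mm⁴.
Top flange: 260 × 16, A = 4 160 mm², x = 130 mm, Ī = 23 434 667 mm⁴.
By symmetry the centroid is at mid-width, x̄ = 130 mm.
All pieces are centred on the centroidal y-axis, so I = ΣĪ = 46 876 353 mm⁴.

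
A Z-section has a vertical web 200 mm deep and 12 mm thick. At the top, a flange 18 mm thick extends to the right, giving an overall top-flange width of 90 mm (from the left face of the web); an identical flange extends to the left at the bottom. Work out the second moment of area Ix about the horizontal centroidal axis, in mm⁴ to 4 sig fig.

Ix ≈ 3.133 × 10⁷ mm⁴

Decompose the section into non-overlapping parts with the origin at the bottom-left of its bounding rectangle.
Web: 12 × 200, A = 2 400 mm², y = 100 mm, Ī = 8 000 000 mm⁴.
Top flange (beyond web): 78 × 18, A = 1 404 mm², y = 191 mm, Ī = 37 908 mm⁴.
Bottom flange (beyond web): 78 × 18, A = 1 404 mm², y = 9 mm, Ī = 37 908 mm⁴.
Centroid: ȳ = ΣA·y / ΣA = 100 mm.
Transfer each piece to the horizontal centroidal axis using Ī + A·d² with d = y − 100:
  web: d = 0 mm → contributes +8 000 000 mm⁴
  top flange (beyond web): d = 91 mm → contributes +11 664 432 mm⁴
  bottom flange (beyond web): d = -91 mm → contributes +11 664 432 mm⁴
Total I = 31 328 864 mm⁴.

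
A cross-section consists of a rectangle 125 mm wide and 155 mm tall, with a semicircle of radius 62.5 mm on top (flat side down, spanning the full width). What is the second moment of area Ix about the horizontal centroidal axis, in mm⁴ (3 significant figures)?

Decompose the section into non-overlapping parts with the origin at the bottom-left of its bounding rectangle.
Rectangular body: 125 × 155, A = 19 375 mm², y = 77.5 mm, Ī = 38 790 365 mm⁴.
Semicircular cap: semicircle r = 62.5, A = 6135.9 mm², y = 181.53 mm, Ī = 1 674 758 mm⁴.
Centroid: ȳ = ΣA·y / ΣA = 102.52 mm.
Transfer each piece to the horizontal centroidal axis using Ī + A·d² with d = y − 102.52:
  rectangular body: d = -25.02 mm → contributes +50 919 547 mm⁴
  semicircular cap: d = 79.005 mm → contributes +39 974 277 mm⁴
Total I = 90 893 823 mm⁴.

Ix ≈ 9.09 × 10⁷ mm⁴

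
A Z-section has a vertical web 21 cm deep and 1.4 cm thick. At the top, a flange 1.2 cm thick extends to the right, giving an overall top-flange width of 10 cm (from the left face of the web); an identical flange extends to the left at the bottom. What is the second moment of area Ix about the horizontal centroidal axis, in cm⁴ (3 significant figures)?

Ix ≈ 3110 cm⁴

Split into non-overlapping primitives; take the origin at the lower-left of the bounding box.
Web: 1.4 × 21, A = 29.4 cm², y = 10.5 cm, Ī = 1080.5 cm⁴.
Top flange (beyond web): 8.6 × 1.2, A = 10.32 cm², y = 20.4 cm, Ī = 1.2384 cm⁴.
Bottom flange (beyond web): 8.6 × 1.2, A = 10.32 cm², y = 0.6 cm, Ī = 1.2384 cm⁴.
Centroid: ȳ = ΣA·y / ΣA = 10.5 cm.
Transfer each piece to the horizontal centroidal axis using Ī + A·d² with d = y − 10.5:
  web: d = 0 cm → contributes +1080.5 cm⁴
  top flange (beyond web): d = 9.9 cm → contributes +1012.7 cm⁴
  bottom flange (beyond web): d = -9.9 cm → contributes +1012.7 cm⁴
Total I = 3105.9 cm⁴.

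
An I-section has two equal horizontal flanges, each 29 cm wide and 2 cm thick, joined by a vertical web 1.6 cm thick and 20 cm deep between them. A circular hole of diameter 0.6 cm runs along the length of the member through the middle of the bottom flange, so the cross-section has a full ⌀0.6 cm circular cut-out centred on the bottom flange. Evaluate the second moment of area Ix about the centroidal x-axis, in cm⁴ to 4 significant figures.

Treat the section as a set of non-overlapping primitives; coordinates are from the bounding-box lower-left.
Bottom flange: 29 × 2, A = 58 cm², y = 1 cm, Ī = 19.3333 cm⁴.
Web: 1.6 × 20, A = 32 cm², y = 12 cm, Ī = 1066.67 cm⁴.
Top flange: 29 × 2, A = 58 cm², y = 23 cm, Ī = 19.3333 cm⁴.
Hole (subtracted): ⌀0.6, A = 0.282743 cm², y = 1 cm, Ī = 0.00636173 cm⁴.
Centroid: ȳ = ΣA·y / ΣA = 12.0211 cm.
Transfer each piece to the centroidal x-axis using Ī + A·d² with d = y − 12.0211:
  bottom flange: d = -11.0211 cm → contributes +7064.23 cm⁴
  web: d = -0.0210549 cm → contributes +1066.68 cm⁴
  top flange: d = 10.9789 cm → contributes +7010.49 cm⁴
  hole: d = -11.0211 cm → contributes −34.3494 cm⁴
Total I = 15 107 cm⁴.

Ix ≈ 1.511 × 10⁴ cm⁴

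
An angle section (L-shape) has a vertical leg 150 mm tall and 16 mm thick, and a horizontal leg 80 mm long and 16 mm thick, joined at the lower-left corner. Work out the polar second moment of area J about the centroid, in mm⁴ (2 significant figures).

J ≈ 9.3 × 10⁶ mm⁴

Break the section into simple shapes (no overlaps), measuring from the bottom-left corner of the bounding box.
Vertical leg: 16 × 150, A = 2 400 mm², y = 75 mm, Ī = 4 500 000 mm⁴.
Horizontal leg (remainder): 64 × 16, A = 1 024 mm², y = 8 mm, Ī = 21 845 mm⁴.
Centroid: ȳ = ΣA·y / ΣA = 54.96 mm.
Transfer each piece to the centroidal x-axis using Ī + A·d² with d = y − 54.96:
  vertical leg: d = 20.04 mm → contributes +5 463 592 mm⁴
  horizontal leg (remainder): d = -46.96 mm → contributes +2 280 264 mm⁴
Total I = 7 743 857 mm⁴.
For the y-axis: x̄ = 19.96 mm.
Repeating about the centroidal y-axis gives I_y = 1 549 137 mm⁴.
Polar second moment: J = I_x + I_y = 9 292 993 mm⁴.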